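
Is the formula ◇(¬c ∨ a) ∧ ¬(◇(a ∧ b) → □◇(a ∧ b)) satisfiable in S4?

Satisfiable (open branch found)

1. ◇(¬c ∨ a) ∧ ¬(◇(a ∧ b) → □◇(a ∧ b)), 0
2. ◇(¬c ∨ a), 0
3. ¬(◇(a ∧ b) → □◇(a ∧ b)), 0
4. ◇(a ∧ b), 0
5. ¬□◇(a ∧ b), 0
6. ¬c ∨ a, 1
7. a, 1
8. a ∧ b, 2
9. a, 2
10. b, 2
11. ¬◇(a ∧ b), 3
12. ¬(a ∧ b), 3
13. ¬b, 3
Accessibility: 0R0, 0R1, 0R2, 0R3, 1R1, 2R2, 3R3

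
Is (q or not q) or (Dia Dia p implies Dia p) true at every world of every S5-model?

Valid in S5

Tableau for the negation not ((q or not q) or (Dia Dia p implies Dia p)):
1. not ((q or not q) or (Dia Dia p implies Dia p)), u
2. not (q or not q), u
3. not (Dia Dia p implies Dia p), u
4. not q, u
5. q, u
Accessibility: uRu
Branch closes: q and not q both at u.
All branches of the negation close; one closing branch shown above.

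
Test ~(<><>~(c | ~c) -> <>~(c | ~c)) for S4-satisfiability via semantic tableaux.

1. ~(<><>~(c | ~c) -> <>~(c | ~c)), 0
2. <><>~(c | ~c), 0   [~->-rule on 1]
3. ~<>~(c | ~c), 0   [~->-rule on 1]
4. c | ~c, 0   [~<>-rule on 3 via 0R0]
5. ~c, 0   [|-rule on 4 (branches; this branch)]
6. <>~(c | ~c), 1   [<>-rule on 2: fresh world 1, 0R1]
7. c | ~c, 1   [~<>-rule on 3 via 0R1]
8. ~c, 1   [|-rule on 7 (branches; this branch)]
9. ~(c | ~c), 2   [<>-rule on 6: fresh world 2, 1R2]
10. ~c, 2   [~|-rule on 9]
11. c, 2   [~|-rule on 9]
Accessibility: 0R0, 0R1, 0R2, 1R1, 1R2, 2R2
Branch closes: c and ~c both at 2.
(One branch shown.) All branches close.

Unsatisfiable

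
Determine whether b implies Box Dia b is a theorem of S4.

Tableau for the negation not (b implies Box Dia b):
1. not (b implies Box Dia b), 0
2. b, 0   [neg-implies-rule on 1]
3. not Box Dia b, 0   [neg-implies-rule on 1]
4. not Dia b, 1   [neg-Box-rule on 3: fresh world 1, 0R1]
5. not b, 1   [neg-Dia-rule on 4 via 1R1]
Accessibility: 0R0, 0R1, 1R1
The negation has an open branch (countermodel exists).

No, not valid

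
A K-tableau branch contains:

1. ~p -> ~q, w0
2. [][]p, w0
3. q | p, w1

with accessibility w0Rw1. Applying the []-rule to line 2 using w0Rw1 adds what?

[]p, w1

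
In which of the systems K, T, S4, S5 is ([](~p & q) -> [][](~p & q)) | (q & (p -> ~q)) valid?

T-tableau for the negation ~(([](~p & q) -> [][](~p & q)) | (q & (p -> ~q))):
1. ~(([](~p & q) -> [][](~p & q)) | (q & (p -> ~q))), 0
2. ~([](~p & q) -> [][](~p & q)), 0   [~|-rule on 1]
3. ~(q & (p -> ~q)), 0   [~|-rule on 1]
4. [](~p & q), 0   [~->-rule on 2]
5. ~[][](~p & q), 0   [~->-rule on 2]
6. ~p & q, 0   [[]-rule on 4 via 0R0]
7. ~p, 0   [&-rule on 6]
8. q, 0   [&-rule on 6]
9. ~(p -> ~q), 0   [~&-rule on 3 (branches; this branch)]
10. p, 0   [~->-rule on 9]
Accessibility: 0R0
Branch closes: p and ~p both at 0.
Every branch closes (one shown): valid in T, hence also in S4, S5 (every theorem of T is a theorem of S4 and S5).
K-tableau for the negation ~(([](~p & q) -> [][](~p & q)) | (q & (p -> ~q))):
1. ~(([](~p & q) -> [][](~p & q)) | (q & (p -> ~q))), 0
2. ~([](~p & q) -> [][](~p & q)), 0   [~|-rule on 1]
3. ~(q & (p -> ~q)), 0   [~|-rule on 1]
4. [](~p & q), 0   [~->-rule on 2]
5. ~[][](~p & q), 0   [~->-rule on 2]
6. ~(p -> ~q), 0   [~&-rule on 3 (branches; this branch)]
7. p, 0   [~->-rule on 6]
8. q, 0   [~->-rule on 6]
9. ~[](~p & q), 1   [~[]-rule on 5: fresh world 1, 0R1]
10. ~p & q, 1   [[]-rule on 4 via 0R1]
11. ~p, 1   [&-rule on 10]
12. q, 1   [&-rule on 10]
13. ~(~p & q), 2   [~[]-rule on 9: fresh world 2, 1R2]
14. ~q, 2   [~&-rule on 13 (branches; this branch)]
Accessibility: 0R1, 1R2
Complete open branch: countermodel on a K-frame, so not valid in K.

T, S4, S5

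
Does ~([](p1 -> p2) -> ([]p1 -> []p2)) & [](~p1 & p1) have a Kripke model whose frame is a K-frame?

1. ~([](p1 -> p2) -> ([]p1 -> []p2)) & [](~p1 & p1), w0
2. ~([](p1 -> p2) -> ([]p1 -> []p2)), w0
3. [](~p1 & p1), w0
4. [](p1 -> p2), w0
5. ~([]p1 -> []p2), w0
6. []p1, w0
7. ~[]p2, w0
8. ~p2, w1
9. ~p1 & p1, w1
10. ~p1, w1
11. p1, w1
Accessibility: w0Rw1
Branch closes: p1 and ~p1 both at w1.
(One branch shown.) All branches close.

No, unsatisfiable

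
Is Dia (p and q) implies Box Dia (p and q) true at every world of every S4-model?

Tableau for the negation not (Dia (p and q) implies Box Dia (p and q)):
1. not (Dia (p and q) implies Box Dia (p and q)), 0
2. Dia (p and q), 0   [neg-implies-rule on 1]
3. not Box Dia (p and q), 0   [neg-implies-rule on 1]
4. p and q, 1   [Dia-rule on 2: fresh world 1, 0R1]
5. p, 1   [and-rule on 4]
6. q, 1   [and-rule on 4]
7. not Dia (p and q), 2   [neg-Box-rule on 3: fresh world 2, 0R2]
8. not (p and q), 2   [neg-Dia-rule on 7 via 2R2]
9. not q, 2   [neg-and-rule on 8 (branches; this branch)]
Accessibility: 0R0, 0R1, 0R2, 1R1, 2R2
The negation has an open branch (countermodel exists).

Invalid (countermodel exists)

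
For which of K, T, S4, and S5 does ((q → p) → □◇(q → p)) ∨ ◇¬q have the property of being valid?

S5-tableau for the negation ¬(((q → p) → □◇(q → p)) ∨ ◇¬q):
1. ¬(((q → p) → □◇(q → p)) ∨ ◇¬q), w0
2. ¬((q → p) → □◇(q → p)), w0   [¬∨-rule on 1]
3. ¬◇¬q, w0   [¬∨-rule on 1]
4. q → p, w0   [¬→-rule on 2]
5. ¬□◇(q → p), w0   [¬→-rule on 2]
6. q, w0   [¬◇-rule on 3 via w0Rw0]
7. p, w0   [→-rule on 4 (branches; this branch)]
8. ¬◇(q → p), w1   [¬□-rule on 5: fresh world w1, w0Rw1]
9. q, w1   [¬◇-rule on 3 via w0Rw1]
10. ¬(q → p), w0   [¬◇-rule on 8 via w1Rw0]
11. ¬p, w0   [¬→-rule on 10]
Accessibility: w0Rw0, w0Rw1, w1Rw0, w1Rw1
Branch closes: p and ¬p both at w0.
Every branch closes (one shown): valid in S5.
S4-tableau for the negation ¬(((q → p) → □◇(q → p)) ∨ ◇¬q):
1. ¬(((q → p) → □◇(q → p)) ∨ ◇¬q), w0
2. ¬((q → p) → □◇(q → p)), w0   [¬∨-rule on 1]
3. ¬◇¬q, w0   [¬∨-rule on 1]
4. q → p, w0   [¬→-rule on 2]
5. ¬□◇(q → p), w0   [¬→-rule on 2]
6. q, w0   [¬◇-rule on 3 via w0Rw0]
7. p, w0   [→-rule on 4 (branches; this branch)]
8. ¬◇(q → p), w1   [¬□-rule on 5: fresh world w1, w0Rw1]
9. q, w1   [¬◇-rule on 3 via w0Rw1]
10. ¬(q → p), w1   [¬◇-rule on 8 via w1Rw1]
11. ¬p, w1   [¬→-rule on 10]
Accessibility: w0Rw0, w0Rw1, w1Rw1
Complete open branch: countermodel on an S4-frame, so not valid in S4, nor in K, T (the same frame is also a K-frame and a T-frame).

S5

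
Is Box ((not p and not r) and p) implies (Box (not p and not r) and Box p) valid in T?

Valid

Tableau for the negation not (Box ((not p and not r) and p) implies (Box (not p and not r) and Box p)):
1. not (Box ((not p and not r) and p) implies (Box (not p and not r) and Box p)), w0
2. Box ((not p and not r) and p), w0   [neg-implies-rule on 1]
3. not (Box (not p and not r) and Box p), w0   [neg-implies-rule on 1]
4. (not p and not r) and p, w0   [Box-rule on 2 via w0Rw0]
5. not p and not r, w0   [and-rule on 4]
6. p, w0   [and-rule on 4]
7. not p, w0   [and-rule on 5]
8. not r, w0   [and-rule on 5]
Accessibility: w0Rw0
Branch closes: p and not p both at w0.
Every branch of the negation's tableau closes; the branch above is one of them.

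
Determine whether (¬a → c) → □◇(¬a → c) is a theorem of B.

Valid

Tableau for the negation ¬((¬a → c) → □◇(¬a → c)):
1. ¬((¬a → c) → □◇(¬a → c)), w0
2. ¬a → c, w0
3. ¬□◇(¬a → c), w0
4. c, w0
5. ¬◇(¬a → c), w1
6. ¬(¬a → c), w0
7. ¬a, w0
8. ¬c, w0
Accessibility: w0Rw0, w0Rw1, w1Rw0, w1Rw1
Branch closes: c and ¬c both at w0.
All branches of the negation close; one closing branch shown above.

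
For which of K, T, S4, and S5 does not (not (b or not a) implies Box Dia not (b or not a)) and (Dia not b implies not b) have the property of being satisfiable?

S5-tableau for the formula:
1. not (not (b or not a) implies Box Dia not (b or not a)) and (Dia not b implies not b), w0
2. not (not (b or not a) implies Box Dia not (b or not a)), w0   [and-rule on 1]
3. Dia not b implies not b, w0   [and-rule on 1]
4. not (b or not a), w0   [neg-implies-rule on 2]
5. not Box Dia not (b or not a), w0   [neg-implies-rule on 2]
6. not b, w0   [neg-or-rule on 4]
7. a, w0   [neg-or-rule on 4]
8. not Dia not (b or not a), w1   [neg-Box-rule on 5: fresh world w1, w0Rw1]
9. b or not a, w0   [neg-Dia-rule on 8 via w1Rw0]
10. b or not a, w1   [neg-Dia-rule on 8 via w1Rw1]
11. not a, w0   [or-rule on 9 (branches; this branch)]
Accessibility: w0Rw0, w0Rw1, w1Rw0, w1Rw1
Branch closes: a and not a both at w0.
Every branch closes (one shown): unsatisfiable in S5.
S4-tableau for the formula:
1. not (not (b or not a) implies Box Dia not (b or not a)) and (Dia not b implies not b), w0
2. not (not (b or not a) implies Box Dia not (b or not a)), w0   [and-rule on 1]
3. Dia not b implies not b, w0   [and-rule on 1]
4. not (b or not a), w0   [neg-implies-rule on 2]
5. not Box Dia not (b or not a), w0   [neg-implies-rule on 2]
6. not b, w0   [neg-or-rule on 4]
7. a, w0   [neg-or-rule on 4]
8. not Dia not (b or not a), w1   [neg-Box-rule on 5: fresh world w1, w0Rw1]
9. b or not a, w1   [neg-Dia-rule on 8 via w1Rw1]
10. not a, w1   [or-rule on 9 (branches; this branch)]
Accessibility: w0Rw0, w0Rw1, w1Rw1
Complete open branch: satisfiable in S4, hence also in K, T (this S4-model is also a K-model and a T-model).

K, T, S4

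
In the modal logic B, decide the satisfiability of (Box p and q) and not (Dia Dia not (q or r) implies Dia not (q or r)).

Satisfiable

1. (Box p and q) and not (Dia Dia not (q or r) implies Dia not (q or r)), 0
2. Box p and q, 0   [and-rule on 1]
3. not (Dia Dia not (q or r) implies Dia not (q or r)), 0   [and-rule on 1]
4. Box p, 0   [and-rule on 2]
5. q, 0   [and-rule on 2]
6. Dia Dia not (q or r), 0   [neg-implies-rule on 3]
7. not Dia not (q or r), 0   [neg-implies-rule on 3]
8. p, 0   [Box-rule on 4 via 0R0]
9. q or r, 0   [neg-Dia-rule on 7 via 0R0]
10. r, 0   [or-rule on 9 (branches; this branch)]
11. Dia not (q or r), 1   [Dia-rule on 6: fresh world 1, 0R1]
12. p, 1   [Box-rule on 4 via 0R1]
13. q or r, 1   [neg-Dia-rule on 7 via 0R1]
14. r, 1   [or-rule on 13 (branches; this branch)]
15. not (q or r), 2   [Dia-rule on 11: fresh world 2, 1R2]
16. not q, 2   [neg-or-rule on 15]
17. not r, 2   [neg-or-rule on 15]
Accessibility: 0R0, 0R1, 1R0, 1R1, 1R2, 2R1, 2R2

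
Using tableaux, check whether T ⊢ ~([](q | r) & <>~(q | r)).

Tableau for the negation [](q | r) & <>~(q | r):
1. [](q | r) & <>~(q | r), u
2. [](q | r), u
3. <>~(q | r), u
4. q | r, u
5. r, u
6. ~(q | r), v
7. ~q, v
8. ~r, v
9. q | r, v
10. r, v
Accessibility: uRu, uRv, vRv
Branch closes: r and ~r both at v.
All branches of the negation close; one closing branch shown above.

Valid in T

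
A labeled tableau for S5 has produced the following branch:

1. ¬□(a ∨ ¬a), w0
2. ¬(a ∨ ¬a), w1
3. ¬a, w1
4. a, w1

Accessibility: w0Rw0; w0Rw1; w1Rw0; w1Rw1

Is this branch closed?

Closed

Both a and ¬a appear at w1.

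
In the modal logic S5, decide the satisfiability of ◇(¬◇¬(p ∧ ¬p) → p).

1. ◇(¬◇¬(p ∧ ¬p) → p), u
2. ¬◇¬(p ∧ ¬p) → p, v
3. p, v
Accessibility: uRu, uRv, vRu, vRv

Yes, satisfiable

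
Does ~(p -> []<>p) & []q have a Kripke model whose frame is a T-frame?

1. ~(p -> []<>p) & []q, u
2. ~(p -> []<>p), u
3. []q, u
4. p, u
5. ~[]<>p, u
6. q, u
7. ~<>p, v
8. q, v
9. ~p, v
Accessibility: uRu, uRv, vRv

Satisfiable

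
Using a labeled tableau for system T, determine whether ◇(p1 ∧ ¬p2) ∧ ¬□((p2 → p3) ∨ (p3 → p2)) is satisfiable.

1. ◇(p1 ∧ ¬p2) ∧ ¬□((p2 → p3) ∨ (p3 → p2)), w0
2. ◇(p1 ∧ ¬p2), w0
3. ¬□((p2 → p3) ∨ (p3 → p2)), w0
4. p1 ∧ ¬p2, w1
5. p1, w1
6. ¬p2, w1
7. ¬((p2 → p3) ∨ (p3 → p2)), w2
8. ¬(p2 → p3), w2
9. ¬(p3 → p2), w2
10. p2, w2
11. ¬p3, w2
12. p3, w2
13. ¬p2, w2
Accessibility: w0Rw0, w0Rw1, w0Rw2, w1Rw1, w2Rw2
Branch closes: p3 and ¬p3 both at w2.
Every branch closes; the branch above is one of them.

No, unsatisfiable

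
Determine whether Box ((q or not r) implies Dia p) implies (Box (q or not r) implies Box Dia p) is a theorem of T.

Valid in T

Tableau for the negation not (Box ((q or not r) implies Dia p) implies (Box (q or not r) implies Box Dia p)):
1. not (Box ((q or not r) implies Dia p) implies (Box (q or not r) implies Box Dia p)), w0
2. Box ((q or not r) implies Dia p), w0
3. not (Box (q or not r) implies Box Dia p), w0
4. Box (q or not r), w0
5. not Box Dia p, w0
6. (q or not r) implies Dia p, w0
7. q or not r, w0
8. Dia p, w0
9. not r, w0
10. not Dia p, w1
11. (q or not r) implies Dia p, w1
12. q or not r, w1
13. not p, w1
14. Dia p, w1
15. not r, w1
16. p, w2
17. (q or not r) implies Dia p, w2
18. q or not r, w2
19. Dia p, w2
20. not r, w2
21. p, w3
22. not p, w3
Accessibility: w0Rw0, w0Rw1, w0Rw2, w1Rw1, w1Rw3, w2Rw2, w3Rw3
Branch closes: p and not p both at w3.
All branches of the negation close; one closing branch shown above.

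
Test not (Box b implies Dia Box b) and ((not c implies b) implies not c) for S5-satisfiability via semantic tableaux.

1. not (Box b implies Dia Box b) and ((not c implies b) implies not c), u
2. not (Box b implies Dia Box b), u
3. (not c implies b) implies not c, u
4. Box b, u
5. not Dia Box b, u
6. b, u
7. not Box b, u
8. not c, u
9. not b, v
10. b, v
Accessibility: uRu, uRv, vRu, vRv
Branch closes: b and not b both at v.
Every branch closes; the branch above is one of them.

No, unsatisfiable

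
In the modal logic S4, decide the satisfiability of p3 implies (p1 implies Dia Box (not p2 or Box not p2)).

1. p3 implies (p1 implies Dia Box (not p2 or Box not p2)), w0
2. p1 implies Dia Box (not p2 or Box not p2), w0   [implies-rule on 1 (branches; this branch)]
3. Dia Box (not p2 or Box not p2), w0   [implies-rule on 2 (branches; this branch)]
4. Box (not p2 or Box not p2), w1   [Dia-rule on 3: fresh world w1, w0Rw1]
5. not p2 or Box not p2, w1   [Box-rule on 4 via w1Rw1]
6. Box not p2, w1   [or-rule on 5 (branches; this branch)]
7. not p2, w1   [Box-rule on 6 via w1Rw1]
Accessibility: w0Rw0, w0Rw1, w1Rw1

Satisfiable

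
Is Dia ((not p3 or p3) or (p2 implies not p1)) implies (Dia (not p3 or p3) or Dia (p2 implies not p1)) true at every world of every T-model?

Tableau for the negation not (Dia ((not p3 or p3) or (p2 implies not p1)) implies (Dia (not p3 or p3) or Dia (p2 implies not p1))):
1. not (Dia ((not p3 or p3) or (p2 implies not p1)) implies (Dia (not p3 or p3) or Dia (p2 implies not p1))), 0
2. Dia ((not p3 or p3) or (p2 implies not p1)), 0
3. not (Dia (not p3 or p3) or Dia (p2 implies not p1)), 0
4. not Dia (not p3 or p3), 0
5. not Dia (p2 implies not p1), 0
6. not (not p3 or p3), 0
7. p3, 0
8. not p3, 0
Accessibility: 0R0
Branch closes: p3 and not p3 both at 0.
All branches of the negation close; one closing branch shown above.

Valid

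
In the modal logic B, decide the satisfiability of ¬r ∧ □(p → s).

Satisfiable (open branch found)

1. ¬r ∧ □(p → s), u
2. ¬r, u
3. □(p → s), u
4. p → s, u
5. s, u
Accessibility: uRu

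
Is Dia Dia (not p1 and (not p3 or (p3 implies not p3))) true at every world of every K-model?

Invalid (countermodel exists)

Tableau for the negation not Dia Dia (not p1 and (not p3 or (p3 implies not p3))):
1. not Dia Dia (not p1 and (not p3 or (p3 implies not p3))), w0
The negation has an open branch (countermodel exists).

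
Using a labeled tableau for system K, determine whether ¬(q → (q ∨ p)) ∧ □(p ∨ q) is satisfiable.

1. ¬(q → (q ∨ p)) ∧ □(p ∨ q), w0
2. ¬(q → (q ∨ p)), w0   [∧-rule on 1]
3. □(p ∨ q), w0   [∧-rule on 1]
4. q, w0   [¬→-rule on 2]
5. ¬(q ∨ p), w0   [¬→-rule on 2]
6. ¬q, w0   [¬∨-rule on 5]
7. ¬p, w0   [¬∨-rule on 5]
Branch closes: q and ¬q both at w0.
(One branch shown.) All branches close.

No, unsatisfiable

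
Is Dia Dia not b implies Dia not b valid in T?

Tableau for the negation not (Dia Dia not b implies Dia not b):
1. not (Dia Dia not b implies Dia not b), u
2. Dia Dia not b, u
3. not Dia not b, u
4. b, u
5. Dia not b, v
6. b, v
7. not b, w
Accessibility: uRu, uRv, vRv, vRw, wRw
The negation has an open branch (countermodel exists).

Not valid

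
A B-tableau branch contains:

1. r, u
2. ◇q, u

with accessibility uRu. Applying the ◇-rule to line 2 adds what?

a fresh world v with uRv, and q at v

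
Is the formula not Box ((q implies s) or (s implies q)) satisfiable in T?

1. not Box ((q implies s) or (s implies q)), u
2. not ((q implies s) or (s implies q)), v
3. not (q implies s), v
4. not (s implies q), v
5. q, v
6. not s, v
7. s, v
8. not q, v
Accessibility: uRu, uRv, vRv
Branch closes: s and not s both at v.
All branches of the tableau close; one closing branch shown above.

Unsatisfiable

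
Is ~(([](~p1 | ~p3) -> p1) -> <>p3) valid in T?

Tableau for the negation ([](~p1 | ~p3) -> p1) -> <>p3:
1. ([](~p1 | ~p3) -> p1) -> <>p3, 0
2. <>p3, 0
3. p3, 1
Accessibility: 0R0, 0R1, 1R1
The negation has an open branch (countermodel exists).

Not valid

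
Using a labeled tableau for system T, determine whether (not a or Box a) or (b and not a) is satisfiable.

Satisfiable

1. (not a or Box a) or (b and not a), u
2. b and not a, u   [or-rule on 1 (branches; this branch)]
3. b, u   [and-rule on 2]
4. not a, u   [and-rule on 2]
Accessibility: uRu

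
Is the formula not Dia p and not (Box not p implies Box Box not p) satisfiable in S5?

1. not Dia p and not (Box not p implies Box Box not p), 0
2. not Dia p, 0
3. not (Box not p implies Box Box not p), 0
4. Box not p, 0
5. not Box Box not p, 0
6. not p, 0
7. not Box not p, 1
8. not p, 1
9. p, 2
10. not p, 2
Accessibility: 0R0, 0R1, 0R2, 1R0, 1R1, 1R2, 2R0, 2R1, 2R2
Branch closes: p and not p both at 2.
All branches of the tableau close; one closing branch shown above.

Unsatisfiable (every branch closes)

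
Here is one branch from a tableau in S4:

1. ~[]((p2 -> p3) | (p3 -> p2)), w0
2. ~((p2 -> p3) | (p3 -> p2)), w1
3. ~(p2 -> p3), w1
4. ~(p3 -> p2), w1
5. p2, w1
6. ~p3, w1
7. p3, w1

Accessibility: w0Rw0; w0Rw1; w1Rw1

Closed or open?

Both p3 and ~p3 appear at w1.

Yes, closed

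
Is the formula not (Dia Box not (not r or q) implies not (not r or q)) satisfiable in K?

Satisfiable (open branch found)

1. not (Dia Box not (not r or q) implies not (not r or q)), w0
2. Dia Box not (not r or q), w0
3. not r or q, w0
4. q, w0
5. Box not (not r or q), w1
Accessibility: w0Rw1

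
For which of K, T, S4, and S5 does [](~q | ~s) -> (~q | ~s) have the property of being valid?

K-tableau for the negation ~([](~q | ~s) -> (~q | ~s)):
1. ~([](~q | ~s) -> (~q | ~s)), 0
2. [](~q | ~s), 0
3. ~(~q | ~s), 0
4. q, 0
5. s, 0
Complete open branch: countermodel on a K-frame, so not valid in K.
T-tableau for the negation ~([](~q | ~s) -> (~q | ~s)):
1. ~([](~q | ~s) -> (~q | ~s)), 0
2. [](~q | ~s), 0
3. ~(~q | ~s), 0
4. q, 0
5. s, 0
6. ~q | ~s, 0
7. ~s, 0
Accessibility: 0R0
Branch closes: s and ~s both at 0.
Every branch closes (one shown): valid in T, hence also in S4, S5 (every theorem of T is a theorem of S4 and S5).

T, S4, S5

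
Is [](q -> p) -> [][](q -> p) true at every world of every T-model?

Tableau for the negation ~([](q -> p) -> [][](q -> p)):
1. ~([](q -> p) -> [][](q -> p)), 0
2. [](q -> p), 0   [~->-rule on 1]
3. ~[][](q -> p), 0   [~->-rule on 1]
4. q -> p, 0   [[]-rule on 2 via 0R0]
5. p, 0   [->-rule on 4 (branches; this branch)]
6. ~[](q -> p), 1   [~[]-rule on 3: fresh world 1, 0R1]
7. q -> p, 1   [[]-rule on 2 via 0R1]
8. p, 1   [->-rule on 7 (branches; this branch)]
9. ~(q -> p), 2   [~[]-rule on 6: fresh world 2, 1R2]
10. q, 2   [~->-rule on 9]
11. ~p, 2   [~->-rule on 9]
Accessibility: 0R0, 0R1, 1R1, 1R2, 2R2
The negation has an open branch (countermodel exists).

No, not valid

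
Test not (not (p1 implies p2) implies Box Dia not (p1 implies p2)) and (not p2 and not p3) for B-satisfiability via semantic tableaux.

Unsatisfiable (every branch closes)

1. not (not (p1 implies p2) implies Box Dia not (p1 implies p2)) and (not p2 and not p3), u
2. not (not (p1 implies p2) implies Box Dia not (p1 implies p2)), u   [and-rule on 1]
3. not p2 and not p3, u   [and-rule on 1]
4. not (p1 implies p2), u   [neg-implies-rule on 2]
5. not Box Dia not (p1 implies p2), u   [neg-implies-rule on 2]
6. not p2, u   [and-rule on 3]
7. not p3, u   [and-rule on 3]
8. p1, u   [neg-implies-rule on 4]
9. not Dia not (p1 implies p2), v   [neg-Box-rule on 5: fresh world v, uRv]
10. p1 implies p2, u   [neg-Dia-rule on 9 via vRu]
11. p1 implies p2, v   [neg-Dia-rule on 9 via vRv]
12. p2, u   [implies-rule on 10 (branches; this branch)]
Accessibility: uRu, uRv, vRu, vRv
Branch closes: p2 and not p2 both at u.
Every branch closes; the branch above is one of them.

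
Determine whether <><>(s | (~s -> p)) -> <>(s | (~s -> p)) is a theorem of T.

No, not valid

Tableau for the negation ~(<><>(s | (~s -> p)) -> <>(s | (~s -> p))):
1. ~(<><>(s | (~s -> p)) -> <>(s | (~s -> p))), u
2. <><>(s | (~s -> p)), u
3. ~<>(s | (~s -> p)), u
4. ~(s | (~s -> p)), u
5. ~s, u
6. ~(~s -> p), u
7. ~p, u
8. <>(s | (~s -> p)), v
9. ~(s | (~s -> p)), v
10. ~s, v
11. ~(~s -> p), v
12. ~p, v
13. s | (~s -> p), w
14. ~s -> p, w
15. p, w
Accessibility: uRu, uRv, vRv, vRw, wRw
The negation has an open branch (countermodel exists).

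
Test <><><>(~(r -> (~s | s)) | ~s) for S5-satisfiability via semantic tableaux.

1. <><><>(~(r -> (~s | s)) | ~s), u
2. <><>(~(r -> (~s | s)) | ~s), v
3. <>(~(r -> (~s | s)) | ~s), w
4. ~(r -> (~s | s)) | ~s, x
5. ~s, x
Accessibility: uRu, uRv, uRw, uRx, vRu, vRv, vRw, vRx, wRu, wRv, wRw, wRx, xRu, xRv, xRw, xRx

Satisfiable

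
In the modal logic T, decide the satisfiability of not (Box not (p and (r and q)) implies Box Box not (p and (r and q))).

Satisfiable

1. not (Box not (p and (r and q)) implies Box Box not (p and (r and q))), w0
2. Box not (p and (r and q)), w0   [neg-implies-rule on 1]
3. not Box Box not (p and (r and q)), w0   [neg-implies-rule on 1]
4. not (p and (r and q)), w0   [Box-rule on 2 via w0Rw0]
5. not (r and q), w0   [neg-and-rule on 4 (branches; this branch)]
6. not q, w0   [neg-and-rule on 5 (branches; this branch)]
7. not Box not (p and (r and q)), w1   [neg-Box-rule on 3: fresh world w1, w0Rw1]
8. not (p and (r and q)), w1   [Box-rule on 2 via w0Rw1]
9. not (r and q), w1   [neg-and-rule on 8 (branches; this branch)]
10. not q, w1   [neg-and-rule on 9 (branches; this branch)]
11. p and (r and q), w2   [neg-Box-rule on 7: fresh world w2, w1Rw2]
12. p, w2   [and-rule on 11]
13. r and q, w2   [and-rule on 11]
14. r, w2   [and-rule on 13]
15. q, w2   [and-rule on 13]
Accessibility: w0Rw0, w0Rw1, w1Rw1, w1Rw2, w2Rw2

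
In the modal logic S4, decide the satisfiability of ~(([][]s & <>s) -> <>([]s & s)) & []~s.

Unsatisfiable

1. ~(([][]s & <>s) -> <>([]s & s)) & []~s, 0
2. ~(([][]s & <>s) -> <>([]s & s)), 0
3. []~s, 0
4. [][]s & <>s, 0
5. ~<>([]s & s), 0
6. [][]s, 0
7. <>s, 0
8. ~s, 0
9. ~([]s & s), 0
10. []s, 0
11. s, 0
Accessibility: 0R0
Branch closes: s and ~s both at 0.
All branches of the tableau close; one closing branch shown above.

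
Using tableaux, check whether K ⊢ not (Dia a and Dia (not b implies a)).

Not valid

Tableau for the negation Dia a and Dia (not b implies a):
1. Dia a and Dia (not b implies a), 0
2. Dia a, 0   [and-rule on 1]
3. Dia (not b implies a), 0   [and-rule on 1]
4. a, 1   [Dia-rule on 2: fresh world 1, 0R1]
5. not b implies a, 2   [Dia-rule on 3: fresh world 2, 0R2]
6. a, 2   [implies-rule on 5 (branches; this branch)]
Accessibility: 0R1, 0R2
The negation has an open branch (countermodel exists).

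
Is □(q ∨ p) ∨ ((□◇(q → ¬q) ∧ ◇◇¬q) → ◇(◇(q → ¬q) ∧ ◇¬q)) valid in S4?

Valid

Tableau for the negation ¬(□(q ∨ p) ∨ ((□◇(q → ¬q) ∧ ◇◇¬q) → ◇(◇(q → ¬q) ∧ ◇¬q))):
1. ¬(□(q ∨ p) ∨ ((□◇(q → ¬q) ∧ ◇◇¬q) → ◇(◇(q → ¬q) ∧ ◇¬q))), u
2. ¬□(q ∨ p), u   [¬∨-rule on 1]
3. ¬((□◇(q → ¬q) ∧ ◇◇¬q) → ◇(◇(q → ¬q) ∧ ◇¬q)), u   [¬∨-rule on 1]
4. □◇(q → ¬q) ∧ ◇◇¬q, u   [¬→-rule on 3]
5. ¬◇(◇(q → ¬q) ∧ ◇¬q), u   [¬→-rule on 3]
6. □◇(q → ¬q), u   [∧-rule on 4]
7. ◇◇¬q, u   [∧-rule on 4]
8. ¬(◇(q → ¬q) ∧ ◇¬q), u   [¬◇-rule on 5 via uRu]
9. ◇(q → ¬q), u   [□-rule on 6 via uRu]
10. ¬◇(q → ¬q), u   [¬∧-rule on 8 (branches; this branch)]
11. ¬(q → ¬q), u   [¬◇-rule on 10 via uRu]
12. q, u   [¬→-rule on 11]
13. ¬(q ∨ p), v   [¬□-rule on 2: fresh world v, uRv]
14. ¬q, v   [¬∨-rule on 13]
15. ¬p, v   [¬∨-rule on 13]
16. ¬(◇(q → ¬q) ∧ ◇¬q), v   [¬◇-rule on 5 via uRv]
17. ◇(q → ¬q), v   [□-rule on 6 via uRv]
18. ¬(q → ¬q), v   [¬◇-rule on 10 via uRv]
19. q, v   [¬→-rule on 18]
Accessibility: uRu, uRv, vRv
Branch closes: q and ¬q both at v.
Every branch of the negation's tableau closes; the branch above is one of them.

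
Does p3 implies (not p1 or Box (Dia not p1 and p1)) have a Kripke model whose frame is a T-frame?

Yes, satisfiable

1. p3 implies (not p1 or Box (Dia not p1 and p1)), 0
2. not p1 or Box (Dia not p1 and p1), 0
3. not p1, 0
Accessibility: 0R0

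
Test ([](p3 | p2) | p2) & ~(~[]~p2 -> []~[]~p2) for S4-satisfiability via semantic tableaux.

Yes, satisfiable

1. ([](p3 | p2) | p2) & ~(~[]~p2 -> []~[]~p2), 0
2. [](p3 | p2) | p2, 0
3. ~(~[]~p2 -> []~[]~p2), 0
4. ~[]~p2, 0
5. ~[]~[]~p2, 0
6. p2, 0
7. p2, 1
8. []~p2, 2
9. ~p2, 2
Accessibility: 0R0, 0R1, 0R2, 1R1, 2R2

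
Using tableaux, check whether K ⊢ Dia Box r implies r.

Invalid (countermodel exists)

Tableau for the negation not (Dia Box r implies r):
1. not (Dia Box r implies r), w0
2. Dia Box r, w0
3. not r, w0
4. Box r, w1
Accessibility: w0Rw1
The negation has an open branch (countermodel exists).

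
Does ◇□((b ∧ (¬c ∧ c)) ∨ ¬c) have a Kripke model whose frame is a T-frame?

Yes, satisfiable

1. ◇□((b ∧ (¬c ∧ c)) ∨ ¬c), u
2. □((b ∧ (¬c ∧ c)) ∨ ¬c), v   [◇-rule on 1: fresh world v, uRv]
3. (b ∧ (¬c ∧ c)) ∨ ¬c, v   [□-rule on 2 via vRv]
4. ¬c, v   [∨-rule on 3 (branches; this branch)]
Accessibility: uRu, uRv, vRv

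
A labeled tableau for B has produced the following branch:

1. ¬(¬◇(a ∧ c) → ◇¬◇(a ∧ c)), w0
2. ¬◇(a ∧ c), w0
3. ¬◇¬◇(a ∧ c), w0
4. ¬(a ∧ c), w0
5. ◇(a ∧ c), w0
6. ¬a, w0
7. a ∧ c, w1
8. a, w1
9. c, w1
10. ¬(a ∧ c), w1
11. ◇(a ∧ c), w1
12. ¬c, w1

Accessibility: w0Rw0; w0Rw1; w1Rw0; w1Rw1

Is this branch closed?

Both c and ¬c appear at w1.

Yes, closed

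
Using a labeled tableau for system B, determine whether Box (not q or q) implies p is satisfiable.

Satisfiable (open branch found)

1. Box (not q or q) implies p, 0
2. p, 0   [implies-rule on 1 (branches; this branch)]
Accessibility: 0R0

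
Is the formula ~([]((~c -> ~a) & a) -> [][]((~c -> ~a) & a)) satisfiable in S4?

1. ~([]((~c -> ~a) & a) -> [][]((~c -> ~a) & a)), w0
2. []((~c -> ~a) & a), w0
3. ~[][]((~c -> ~a) & a), w0
4. (~c -> ~a) & a, w0
5. ~c -> ~a, w0
6. a, w0
7. c, w0
8. ~[]((~c -> ~a) & a), w1
9. (~c -> ~a) & a, w1
10. ~c -> ~a, w1
11. a, w1
12. c, w1
13. ~((~c -> ~a) & a), w2
14. (~c -> ~a) & a, w2
15. ~c -> ~a, w2
16. a, w2
17. ~(~c -> ~a), w2
18. ~c, w2
19. ~a, w2
Accessibility: w0Rw0, w0Rw1, w0Rw2, w1Rw1, w1Rw2, w2Rw2
Branch closes: a and ~a both at w2.
All branches of the tableau close; one closing branch shown above.

Unsatisfiable (every branch closes)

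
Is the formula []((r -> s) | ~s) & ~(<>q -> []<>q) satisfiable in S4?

1. []((r -> s) | ~s) & ~(<>q -> []<>q), u
2. []((r -> s) | ~s), u
3. ~(<>q -> []<>q), u
4. <>q, u
5. ~[]<>q, u
6. (r -> s) | ~s, u
7. ~s, u
8. q, v
9. (r -> s) | ~s, v
10. ~s, v
11. ~<>q, w
12. (r -> s) | ~s, w
13. ~q, w
14. ~s, w
Accessibility: uRu, uRv, uRw, vRv, wRw

Satisfiable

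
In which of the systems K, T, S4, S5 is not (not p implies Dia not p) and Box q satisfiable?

T-tableau for the formula:
1. not (not p implies Dia not p) and Box q, 0
2. not (not p implies Dia not p), 0   [and-rule on 1]
3. Box q, 0   [and-rule on 1]
4. not p, 0   [neg-implies-rule on 2]
5. not Dia not p, 0   [neg-implies-rule on 2]
6. q, 0   [Box-rule on 3 via 0R0]
7. p, 0   [neg-Dia-rule on 5 via 0R0]
Accessibility: 0R0
Branch closes: p and not p both at 0.
Every branch closes (one shown): unsatisfiable in T, hence also in S4, S5 (every S4/S5-frame is a T-frame).
K-tableau for the formula:
1. not (not p implies Dia not p) and Box q, 0
2. not (not p implies Dia not p), 0   [and-rule on 1]
3. Box q, 0   [and-rule on 1]
4. not p, 0   [neg-implies-rule on 2]
5. not Dia not p, 0   [neg-implies-rule on 2]
Complete open branch: satisfiable in K.

K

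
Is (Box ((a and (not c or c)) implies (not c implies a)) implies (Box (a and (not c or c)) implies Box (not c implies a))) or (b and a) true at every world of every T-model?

Tableau for the negation not ((Box ((a and (not c or c)) implies (not c implies a)) implies (Box (a and (not c or c)) implies Box (not c implies a))) or (b and a)):
1. not ((Box ((a and (not c or c)) implies (not c implies a)) implies (Box (a and (not c or c)) implies Box (not c implies a))) or (b and a)), 0
2. not (Box ((a and (not c or c)) implies (not c implies a)) implies (Box (a and (not c or c)) implies Box (not c implies a))), 0
3. not (b and a), 0
4. Box ((a and (not c or c)) implies (not c implies a)), 0
5. not (Box (a and (not c or c)) implies Box (not c implies a)), 0
6. Box (a and (not c or c)), 0
7. not Box (not c implies a), 0
8. (a and (not c or c)) implies (not c implies a), 0
9. a and (not c or c), 0
10. a, 0
11. not c or c, 0
12. not b, 0
13. not c implies a, 0
14. c, 0
15. not (not c implies a), 1
16. not c, 1
17. not a, 1
18. (a and (not c or c)) implies (not c implies a), 1
19. a and (not c or c), 1
20. a, 1
21. not c or c, 1
Accessibility: 0R0, 0R1, 1R1
Branch closes: a and not a both at 1.
All branches of the negation close; one closing branch shown above.

Valid in T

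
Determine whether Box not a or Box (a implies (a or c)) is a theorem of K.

Yes, valid

Tableau for the negation not (Box not a or Box (a implies (a or c))):
1. not (Box not a or Box (a implies (a or c))), w0
2. not Box not a, w0   [neg-or-rule on 1]
3. not Box (a implies (a or c)), w0   [neg-or-rule on 1]
4. a, w1   [neg-Box-rule on 2: fresh world w1, w0Rw1]
5. not (a implies (a or c)), w2   [neg-Box-rule on 3: fresh world w2, w0Rw2]
6. a, w2   [neg-implies-rule on 5]
7. not (a or c), w2   [neg-implies-rule on 5]
8. not a, w2   [neg-or-rule on 7]
9. not c, w2   [neg-or-rule on 7]
Accessibility: w0Rw1, w0Rw2
Branch closes: a and not a both at w2.
All branches of the negation close; one closing branch shown above.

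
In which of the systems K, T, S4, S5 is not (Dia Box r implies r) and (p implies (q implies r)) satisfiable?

S4-tableau for the formula:
1. not (Dia Box r implies r) and (p implies (q implies r)), u
2. not (Dia Box r implies r), u
3. p implies (q implies r), u
4. Dia Box r, u
5. not r, u
6. q implies r, u
7. not q, u
8. Box r, v
9. r, v
Accessibility: uRu, uRv, vRv
Complete open branch: satisfiable in S4, hence also in K, T (this S4-model is also a K-model and a T-model).
S5-tableau for the formula:
1. not (Dia Box r implies r) and (p implies (q implies r)), u
2. not (Dia Box r implies r), u
3. p implies (q implies r), u
4. Dia Box r, u
5. not r, u
6. q implies r, u
7. not q, u
8. Box r, v
9. r, u
Accessibility: uRu, uRv, vRu, vRv
Branch closes: r and not r both at u.
Every branch closes (one shown): unsatisfiable in S5.

K, T, S4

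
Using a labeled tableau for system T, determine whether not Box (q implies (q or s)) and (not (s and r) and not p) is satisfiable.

1. not Box (q implies (q or s)) and (not (s and r) and not p), 0
2. not Box (q implies (q or s)), 0   [and-rule on 1]
3. not (s and r) and not p, 0   [and-rule on 1]
4. not (s and r), 0   [and-rule on 3]
5. not p, 0   [and-rule on 3]
6. not r, 0   [neg-and-rule on 4 (branches; this branch)]
7. not (q implies (q or s)), 1   [neg-Box-rule on 2: fresh world 1, 0R1]
8. q, 1   [neg-implies-rule on 7]
9. not (q or s), 1   [neg-implies-rule on 7]
10. not q, 1   [neg-or-rule on 9]
11. not s, 1   [neg-or-rule on 9]
Accessibility: 0R0, 0R1, 1R1
Branch closes: q and not q both at 1.
All branches of the tableau close; one closing branch shown above.

No, unsatisfiable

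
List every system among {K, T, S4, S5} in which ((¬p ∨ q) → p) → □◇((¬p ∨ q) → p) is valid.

S5

S5-tableau for the negation ¬(((¬p ∨ q) → p) → □◇((¬p ∨ q) → p)):
1. ¬(((¬p ∨ q) → p) → □◇((¬p ∨ q) → p)), 0
2. (¬p ∨ q) → p, 0   [¬→-rule on 1]
3. ¬□◇((¬p ∨ q) → p), 0   [¬→-rule on 1]
4. ¬(¬p ∨ q), 0   [→-rule on 2 (branches; this branch)]
5. p, 0   [¬∨-rule on 4]
6. ¬q, 0   [¬∨-rule on 4]
7. ¬◇((¬p ∨ q) → p), 1   [¬□-rule on 3: fresh world 1, 0R1]
8. ¬((¬p ∨ q) → p), 0   [¬◇-rule on 7 via 1R0]
9. ¬p ∨ q, 0   [¬→-rule on 8]
10. ¬p, 0   [¬→-rule on 8]
Accessibility: 0R0, 0R1, 1R0, 1R1
Branch closes: p and ¬p both at 0.
Every branch closes (one shown): valid in S5.
S4-tableau for the negation ¬(((¬p ∨ q) → p) → □◇((¬p ∨ q) → p)):
1. ¬(((¬p ∨ q) → p) → □◇((¬p ∨ q) → p)), 0
2. (¬p ∨ q) → p, 0   [¬→-rule on 1]
3. ¬□◇((¬p ∨ q) → p), 0   [¬→-rule on 1]
4. p, 0   [→-rule on 2 (branches; this branch)]
5. ¬◇((¬p ∨ q) → p), 1   [¬□-rule on 3: fresh world 1, 0R1]
6. ¬((¬p ∨ q) → p), 1   [¬◇-rule on 5 via 1R1]
7. ¬p ∨ q, 1   [¬→-rule on 6]
8. ¬p, 1   [¬→-rule on 6]
9. q, 1   [∨-rule on 7 (branches; this branch)]
Accessibility: 0R0, 0R1, 1R1
Complete open branch: countermodel on an S4-frame, so not valid in S4, nor in K, T (the same frame is also a K-frame and a T-frame).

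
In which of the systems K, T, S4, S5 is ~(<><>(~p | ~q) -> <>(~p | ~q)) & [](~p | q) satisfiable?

K, T

T-tableau for the formula:
1. ~(<><>(~p | ~q) -> <>(~p | ~q)) & [](~p | q), 0
2. ~(<><>(~p | ~q) -> <>(~p | ~q)), 0
3. [](~p | q), 0
4. <><>(~p | ~q), 0
5. ~<>(~p | ~q), 0
6. ~p | q, 0
7. ~(~p | ~q), 0
8. p, 0
9. q, 0
10. <>(~p | ~q), 1
11. ~p | q, 1
12. ~(~p | ~q), 1
13. p, 1
14. q, 1
15. ~p | ~q, 2
16. ~q, 2
Accessibility: 0R0, 0R1, 1R1, 1R2, 2R2
Complete open branch: satisfiable in T, hence also in K (this T-model is also a K-model).
S4-tableau for the formula:
1. ~(<><>(~p | ~q) -> <>(~p | ~q)) & [](~p | q), 0
2. ~(<><>(~p | ~q) -> <>(~p | ~q)), 0
3. [](~p | q), 0
4. <><>(~p | ~q), 0
5. ~<>(~p | ~q), 0
6. ~p | q, 0
7. ~(~p | ~q), 0
8. p, 0
9. q, 0
10. <>(~p | ~q), 1
11. ~p | q, 1
12. ~(~p | ~q), 1
13. p, 1
14. q, 1
15. ~p | ~q, 2
16. ~p | q, 2
17. ~(~p | ~q), 2
18. p, 2
19. q, 2
20. ~q, 2
Accessibility: 0R0, 0R1, 0R2, 1R1, 1R2, 2R2
Branch closes: q and ~q both at 2.
Every branch closes (one shown): unsatisfiable in S4, hence also in S5 (every S5-frame is an S4-frame).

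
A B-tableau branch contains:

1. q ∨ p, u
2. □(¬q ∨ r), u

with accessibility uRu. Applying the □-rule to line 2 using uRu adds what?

¬q ∨ r, u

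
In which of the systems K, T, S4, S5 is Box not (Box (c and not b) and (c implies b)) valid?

K-tableau for the negation not Box not (Box (c and not b) and (c implies b)):
1. not Box not (Box (c and not b) and (c implies b)), u
2. Box (c and not b) and (c implies b), v
3. Box (c and not b), v
4. c implies b, v
5. b, v
Accessibility: uRv
Complete open branch: countermodel on a K-frame, so not valid in K.
T-tableau for the negation not Box not (Box (c and not b) and (c implies b)):
1. not Box not (Box (c and not b) and (c implies b)), u
2. Box (c and not b) and (c implies b), v
3. Box (c and not b), v
4. c implies b, v
5. c and not b, v
6. c, v
7. not b, v
8. b, v
Accessibility: uRu, uRv, vRv
Branch closes: b and not b both at v.
Every branch closes (one shown): valid in T, hence also in S4, S5 (every theorem of T is a theorem of S4 and S5).

T, S4, S5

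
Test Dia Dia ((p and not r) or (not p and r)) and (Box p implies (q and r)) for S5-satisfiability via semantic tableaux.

Satisfiable (open branch found)

1. Dia Dia ((p and not r) or (not p and r)) and (Box p implies (q and r)), 0
2. Dia Dia ((p and not r) or (not p and r)), 0   [and-rule on 1]
3. Box p implies (q and r), 0   [and-rule on 1]
4. q and r, 0   [implies-rule on 3 (branches; this branch)]
5. q, 0   [and-rule on 4]
6. r, 0   [and-rule on 4]
7. Dia ((p and not r) or (not p and r)), 1   [Dia-rule on 2: fresh world 1, 0R1]
8. (p and not r) or (not p and r), 2   [Dia-rule on 7: fresh world 2, 1R2]
9. not p and r, 2   [or-rule on 8 (branches; this branch)]
10. not p, 2   [and-rule on 9]
11. r, 2   [and-rule on 9]
Accessibility: 0R0, 0R1, 0R2, 1R0, 1R1, 1R2, 2R0, 2R1, 2R2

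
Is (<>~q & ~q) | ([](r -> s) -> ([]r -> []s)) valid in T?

Yes, valid

Tableau for the negation ~((<>~q & ~q) | ([](r -> s) -> ([]r -> []s))):
1. ~((<>~q & ~q) | ([](r -> s) -> ([]r -> []s))), 0
2. ~(<>~q & ~q), 0
3. ~([](r -> s) -> ([]r -> []s)), 0
4. [](r -> s), 0
5. ~([]r -> []s), 0
6. []r, 0
7. ~[]s, 0
8. r -> s, 0
9. r, 0
10. ~<>~q, 0
11. q, 0
12. s, 0
13. ~s, 1
14. r -> s, 1
15. r, 1
16. q, 1
17. s, 1
Accessibility: 0R0, 0R1, 1R1
Branch closes: s and ~s both at 1.
Every branch of the negation's tableau closes; the branch above is one of them.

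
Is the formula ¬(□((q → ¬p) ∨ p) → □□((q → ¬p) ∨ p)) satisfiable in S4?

No, unsatisfiable

1. ¬(□((q → ¬p) ∨ p) → □□((q → ¬p) ∨ p)), w0
2. □((q → ¬p) ∨ p), w0
3. ¬□□((q → ¬p) ∨ p), w0
4. (q → ¬p) ∨ p, w0
5. q → ¬p, w0
6. ¬p, w0
7. ¬□((q → ¬p) ∨ p), w1
8. (q → ¬p) ∨ p, w1
9. q → ¬p, w1
10. ¬p, w1
11. ¬((q → ¬p) ∨ p), w2
12. ¬(q → ¬p), w2
13. ¬p, w2
14. q, w2
15. p, w2
Accessibility: w0Rw0, w0Rw1, w0Rw2, w1Rw1, w1Rw2, w2Rw2
Branch closes: p and ¬p both at w2.
Every branch closes; the branch above is one of them.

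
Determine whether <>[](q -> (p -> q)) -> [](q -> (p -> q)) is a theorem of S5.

Valid

Tableau for the negation ~(<>[](q -> (p -> q)) -> [](q -> (p -> q))):
1. ~(<>[](q -> (p -> q)) -> [](q -> (p -> q))), 0
2. <>[](q -> (p -> q)), 0
3. ~[](q -> (p -> q)), 0
4. [](q -> (p -> q)), 1
5. q -> (p -> q), 0
6. q -> (p -> q), 1
7. p -> q, 0
8. p -> q, 1
9. q, 0
10. q, 1
11. ~(q -> (p -> q)), 2
12. q, 2
13. ~(p -> q), 2
14. p, 2
15. ~q, 2
Accessibility: 0R0, 0R1, 0R2, 1R0, 1R1, 1R2, 2R0, 2R1, 2R2
Branch closes: q and ~q both at 2.
Every branch of the negation's tableau closes; the branch above is one of them.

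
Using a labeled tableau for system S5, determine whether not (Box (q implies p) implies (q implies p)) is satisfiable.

No, unsatisfiable

1. not (Box (q implies p) implies (q implies p)), 0
2. Box (q implies p), 0
3. not (q implies p), 0
4. q, 0
5. not p, 0
6. q implies p, 0
7. p, 0
Accessibility: 0R0
Branch closes: p and not p both at 0.
Every branch closes; the branch above is one of them.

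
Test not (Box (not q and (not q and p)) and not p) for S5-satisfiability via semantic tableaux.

Satisfiable

1. not (Box (not q and (not q and p)) and not p), 0
2. p, 0   [neg-and-rule on 1 (branches; this branch)]
Accessibility: 0R0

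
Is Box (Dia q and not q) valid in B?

No, not valid

Tableau for the negation not Box (Dia q and not q):
1. not Box (Dia q and not q), u
2. not (Dia q and not q), v
3. q, v
Accessibility: uRu, uRv, vRu, vRv
The negation has an open branch (countermodel exists).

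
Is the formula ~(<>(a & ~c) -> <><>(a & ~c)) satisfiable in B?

1. ~(<>(a & ~c) -> <><>(a & ~c)), u
2. <>(a & ~c), u   [~->-rule on 1]
3. ~<><>(a & ~c), u   [~->-rule on 1]
4. ~<>(a & ~c), u   [~<>-rule on 3 via uRu]
5. ~(a & ~c), u   [~<>-rule on 4 via uRu]
6. c, u   [~&-rule on 5 (branches; this branch)]
7. a & ~c, v   [<>-rule on 2: fresh world v, uRv]
8. a, v   [&-rule on 7]
9. ~c, v   [&-rule on 7]
10. ~<>(a & ~c), v   [~<>-rule on 3 via uRv]
11. ~(a & ~c), v   [~<>-rule on 4 via uRv]
12. c, v   [~&-rule on 11 (branches; this branch)]
Accessibility: uRu, uRv, vRu, vRv
Branch closes: c and ~c both at v.
Every branch closes; the branch above is one of them.

Unsatisfiable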